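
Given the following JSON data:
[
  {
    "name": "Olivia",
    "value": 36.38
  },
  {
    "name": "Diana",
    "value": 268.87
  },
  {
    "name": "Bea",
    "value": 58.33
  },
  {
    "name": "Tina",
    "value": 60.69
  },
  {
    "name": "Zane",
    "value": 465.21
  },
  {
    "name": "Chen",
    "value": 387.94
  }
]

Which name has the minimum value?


Comparing values:
  Olivia: 36.38
  Diana: 268.87
  Bea: 58.33
  Tina: 60.69
  Zane: 465.21
  Chen: 387.94
Minimum: Olivia (36.38)

ANSWER: Olivia


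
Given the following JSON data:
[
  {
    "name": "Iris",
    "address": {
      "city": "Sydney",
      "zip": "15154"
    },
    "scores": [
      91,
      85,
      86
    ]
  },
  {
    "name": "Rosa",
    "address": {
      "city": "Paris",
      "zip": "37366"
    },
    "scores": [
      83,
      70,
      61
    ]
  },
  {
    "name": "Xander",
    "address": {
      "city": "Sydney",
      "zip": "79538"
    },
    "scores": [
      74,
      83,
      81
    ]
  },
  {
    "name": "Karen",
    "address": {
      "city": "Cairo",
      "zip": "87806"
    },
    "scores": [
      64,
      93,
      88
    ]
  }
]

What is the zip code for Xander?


Path: records[2].address.zip
Value: 79538

ANSWER: 79538


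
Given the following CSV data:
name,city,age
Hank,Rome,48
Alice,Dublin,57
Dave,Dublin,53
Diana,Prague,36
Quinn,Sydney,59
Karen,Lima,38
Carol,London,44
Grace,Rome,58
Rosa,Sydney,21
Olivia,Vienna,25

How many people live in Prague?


Scanning city column for 'Prague':
  Row 4: Diana -> MATCH
Total matches: 1

ANSWER: 1


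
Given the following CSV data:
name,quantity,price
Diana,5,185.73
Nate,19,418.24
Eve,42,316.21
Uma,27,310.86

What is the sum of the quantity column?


Values in 'quantity' column:
  Row 1: 5
  Row 2: 19
  Row 3: 42
  Row 4: 27
Sum = 5 + 19 + 42 + 27 = 93

ANSWER: 93


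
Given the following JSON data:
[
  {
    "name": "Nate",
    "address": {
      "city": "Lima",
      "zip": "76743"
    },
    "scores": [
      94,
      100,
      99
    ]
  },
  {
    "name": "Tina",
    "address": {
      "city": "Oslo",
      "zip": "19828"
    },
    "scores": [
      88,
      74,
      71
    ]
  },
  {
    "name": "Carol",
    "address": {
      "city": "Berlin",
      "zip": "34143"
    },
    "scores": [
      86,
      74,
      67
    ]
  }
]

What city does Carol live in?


Path: records[2].address.city
Value: Berlin

ANSWER: Berlin


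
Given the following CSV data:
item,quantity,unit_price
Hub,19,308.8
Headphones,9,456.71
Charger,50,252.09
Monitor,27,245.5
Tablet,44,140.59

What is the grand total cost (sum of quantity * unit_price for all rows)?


Computing row totals:
  Hub: 19 * 308.8 = 5867.2
  Headphones: 9 * 456.71 = 4110.39
  Charger: 50 * 252.09 = 12604.5
  Monitor: 27 * 245.5 = 6628.5
  Tablet: 44 * 140.59 = 6185.96
Grand total = 5867.2 + 4110.39 + 12604.5 + 6628.5 + 6185.96 = 35396.55

ANSWER: 35396.55


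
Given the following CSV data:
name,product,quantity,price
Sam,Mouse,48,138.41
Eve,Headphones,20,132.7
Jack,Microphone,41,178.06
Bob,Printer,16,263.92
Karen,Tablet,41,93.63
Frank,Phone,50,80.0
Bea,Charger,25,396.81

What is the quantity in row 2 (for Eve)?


Row 2: Eve
Column 'quantity' = 20

ANSWER: 20


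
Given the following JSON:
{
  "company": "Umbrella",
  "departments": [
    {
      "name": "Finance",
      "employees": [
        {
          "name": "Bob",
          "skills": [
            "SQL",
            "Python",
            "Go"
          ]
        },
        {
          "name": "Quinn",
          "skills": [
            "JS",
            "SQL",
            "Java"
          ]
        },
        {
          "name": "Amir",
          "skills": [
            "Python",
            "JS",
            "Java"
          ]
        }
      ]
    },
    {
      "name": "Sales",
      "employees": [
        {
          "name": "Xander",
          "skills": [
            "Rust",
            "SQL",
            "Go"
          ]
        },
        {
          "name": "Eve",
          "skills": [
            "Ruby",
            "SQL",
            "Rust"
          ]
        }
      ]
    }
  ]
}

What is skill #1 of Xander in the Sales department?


Path: departments[1].employees[0].skills[0]
Value: Rust

ANSWER: Rust


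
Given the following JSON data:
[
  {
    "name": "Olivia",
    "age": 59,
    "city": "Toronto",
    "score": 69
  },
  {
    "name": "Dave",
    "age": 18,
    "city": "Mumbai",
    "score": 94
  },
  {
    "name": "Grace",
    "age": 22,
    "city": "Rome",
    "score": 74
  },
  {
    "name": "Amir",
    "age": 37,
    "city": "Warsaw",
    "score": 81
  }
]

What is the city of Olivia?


Looking up record where name = Olivia
Record index: 0
Field 'city' = Toronto

ANSWER: Toronto


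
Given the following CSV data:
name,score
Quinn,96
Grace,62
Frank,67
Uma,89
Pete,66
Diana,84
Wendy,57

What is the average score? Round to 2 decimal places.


Scores: 96, 62, 67, 89, 66, 84, 57
Sum = 521
Count = 7
Average = 521 / 7 = 74.43

ANSWER: 74.43


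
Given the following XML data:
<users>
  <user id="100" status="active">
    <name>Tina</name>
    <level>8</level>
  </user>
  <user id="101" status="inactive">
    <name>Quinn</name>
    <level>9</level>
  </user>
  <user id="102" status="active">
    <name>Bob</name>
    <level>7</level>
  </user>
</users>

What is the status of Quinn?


Finding user with name = Quinn
user id="101" status="inactive"

ANSWER: inactive


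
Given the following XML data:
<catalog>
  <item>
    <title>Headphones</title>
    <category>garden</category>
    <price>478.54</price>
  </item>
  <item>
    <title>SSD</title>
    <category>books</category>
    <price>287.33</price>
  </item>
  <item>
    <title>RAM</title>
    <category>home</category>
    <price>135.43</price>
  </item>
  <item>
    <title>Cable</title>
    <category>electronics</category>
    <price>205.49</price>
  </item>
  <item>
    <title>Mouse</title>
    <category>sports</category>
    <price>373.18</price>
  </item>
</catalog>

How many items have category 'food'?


Scanning <item> elements for <category>food</category>:
Count: 0

ANSWER: 0


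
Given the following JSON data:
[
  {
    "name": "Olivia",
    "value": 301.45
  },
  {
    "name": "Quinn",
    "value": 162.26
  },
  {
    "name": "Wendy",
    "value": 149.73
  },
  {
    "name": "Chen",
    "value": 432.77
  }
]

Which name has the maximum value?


Comparing values:
  Olivia: 301.45
  Quinn: 162.26
  Wendy: 149.73
  Chen: 432.77
Maximum: Chen (432.77)

ANSWER: Chen


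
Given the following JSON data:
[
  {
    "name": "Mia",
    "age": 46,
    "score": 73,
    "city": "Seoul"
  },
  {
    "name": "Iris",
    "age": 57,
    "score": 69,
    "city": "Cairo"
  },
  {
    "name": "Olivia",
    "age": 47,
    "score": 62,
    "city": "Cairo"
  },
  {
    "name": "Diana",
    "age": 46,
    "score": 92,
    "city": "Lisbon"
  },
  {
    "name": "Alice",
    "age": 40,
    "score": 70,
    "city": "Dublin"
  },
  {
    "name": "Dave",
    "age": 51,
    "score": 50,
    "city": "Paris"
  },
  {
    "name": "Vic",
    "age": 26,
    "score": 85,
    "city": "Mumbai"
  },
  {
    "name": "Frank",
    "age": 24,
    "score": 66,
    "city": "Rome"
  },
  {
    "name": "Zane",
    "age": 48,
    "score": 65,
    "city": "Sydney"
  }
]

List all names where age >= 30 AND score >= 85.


Checking both conditions:
  Mia (age=46, score=73) -> no
  Iris (age=57, score=69) -> no
  Olivia (age=47, score=62) -> no
  Diana (age=46, score=92) -> YES
  Alice (age=40, score=70) -> no
  Dave (age=51, score=50) -> no
  Vic (age=26, score=85) -> no
  Frank (age=24, score=66) -> no
  Zane (age=48, score=65) -> no


ANSWER: Diana


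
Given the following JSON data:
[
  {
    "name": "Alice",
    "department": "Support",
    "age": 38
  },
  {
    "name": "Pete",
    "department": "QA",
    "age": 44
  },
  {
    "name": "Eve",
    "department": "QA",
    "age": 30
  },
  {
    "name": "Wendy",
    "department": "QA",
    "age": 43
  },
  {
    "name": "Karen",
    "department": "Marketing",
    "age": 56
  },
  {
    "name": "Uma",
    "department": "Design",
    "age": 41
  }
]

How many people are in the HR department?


Scanning records for department = HR
  No matches found
Count: 0

ANSWER: 0


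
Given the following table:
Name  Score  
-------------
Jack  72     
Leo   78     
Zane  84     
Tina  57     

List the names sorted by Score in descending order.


Sorting by Score (descending):
  Zane: 84
  Leo: 78
  Jack: 72
  Tina: 57


ANSWER: Zane, Leo, Jack, Tina


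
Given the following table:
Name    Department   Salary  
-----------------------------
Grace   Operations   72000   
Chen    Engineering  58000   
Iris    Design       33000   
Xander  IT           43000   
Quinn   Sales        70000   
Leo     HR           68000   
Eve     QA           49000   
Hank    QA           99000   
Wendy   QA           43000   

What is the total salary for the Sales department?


Sales department members:
  Quinn: 70000
Total = 70000 = 70000

ANSWER: 70000


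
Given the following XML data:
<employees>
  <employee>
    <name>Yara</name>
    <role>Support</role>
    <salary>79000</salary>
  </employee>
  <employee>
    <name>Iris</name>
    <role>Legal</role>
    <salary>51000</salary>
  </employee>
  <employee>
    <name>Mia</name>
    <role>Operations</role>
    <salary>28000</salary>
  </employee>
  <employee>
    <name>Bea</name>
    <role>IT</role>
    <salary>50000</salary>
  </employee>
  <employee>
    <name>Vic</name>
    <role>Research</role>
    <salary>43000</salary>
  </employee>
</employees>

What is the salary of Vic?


Searching for <employee> with <name>Vic</name>
Found at position 5
<salary>43000</salary>

ANSWER: 43000


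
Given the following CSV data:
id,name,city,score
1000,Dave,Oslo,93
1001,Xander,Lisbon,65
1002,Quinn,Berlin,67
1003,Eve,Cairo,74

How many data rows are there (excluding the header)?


Counting rows (excluding header):
Header: id,name,city,score
Data rows: 4

ANSWER: 4


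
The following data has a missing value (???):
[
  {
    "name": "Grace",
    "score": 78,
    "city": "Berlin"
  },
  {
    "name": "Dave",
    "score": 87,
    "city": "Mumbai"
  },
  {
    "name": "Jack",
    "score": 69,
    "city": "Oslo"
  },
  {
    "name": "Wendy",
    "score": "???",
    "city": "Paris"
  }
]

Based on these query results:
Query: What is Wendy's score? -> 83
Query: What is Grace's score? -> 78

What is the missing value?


The missing value is Wendy's score
From query: Wendy's score = 83

ANSWER: 83


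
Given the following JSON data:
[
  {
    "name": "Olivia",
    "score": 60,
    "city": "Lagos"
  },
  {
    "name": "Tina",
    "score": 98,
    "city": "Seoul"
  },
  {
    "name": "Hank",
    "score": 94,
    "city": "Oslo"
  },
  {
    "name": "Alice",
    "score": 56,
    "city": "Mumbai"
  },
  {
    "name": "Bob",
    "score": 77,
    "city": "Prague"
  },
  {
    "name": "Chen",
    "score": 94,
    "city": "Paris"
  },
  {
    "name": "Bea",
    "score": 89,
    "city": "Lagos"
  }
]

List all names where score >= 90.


Filtering records where score >= 90:
  Olivia (score=60) -> no
  Tina (score=98) -> YES
  Hank (score=94) -> YES
  Alice (score=56) -> no
  Bob (score=77) -> no
  Chen (score=94) -> YES
  Bea (score=89) -> no


ANSWER: Tina, Hank, Chen


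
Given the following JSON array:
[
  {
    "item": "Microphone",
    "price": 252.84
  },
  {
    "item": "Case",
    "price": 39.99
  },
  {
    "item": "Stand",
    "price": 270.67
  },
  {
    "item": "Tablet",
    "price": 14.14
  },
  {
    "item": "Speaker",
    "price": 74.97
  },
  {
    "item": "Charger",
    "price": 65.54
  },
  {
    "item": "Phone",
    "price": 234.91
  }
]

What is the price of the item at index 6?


Array index 6 -> Phone
price = 234.91

ANSWER: 234.91


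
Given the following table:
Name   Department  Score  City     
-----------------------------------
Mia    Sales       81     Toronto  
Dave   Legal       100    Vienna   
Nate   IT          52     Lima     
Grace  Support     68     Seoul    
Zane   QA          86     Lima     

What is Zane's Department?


Row 5: Zane
Department = QA

ANSWER: QA


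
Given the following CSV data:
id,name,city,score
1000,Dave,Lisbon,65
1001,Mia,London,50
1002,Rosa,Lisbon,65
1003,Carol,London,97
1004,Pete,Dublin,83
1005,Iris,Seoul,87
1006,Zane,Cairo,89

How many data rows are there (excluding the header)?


Counting rows (excluding header):
Header: id,name,city,score
Data rows: 7

ANSWER: 7


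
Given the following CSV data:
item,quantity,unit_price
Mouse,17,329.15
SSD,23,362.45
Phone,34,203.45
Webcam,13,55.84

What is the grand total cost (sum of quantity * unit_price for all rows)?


Computing row totals:
  Mouse: 17 * 329.15 = 5595.55
  SSD: 23 * 362.45 = 8336.35
  Phone: 34 * 203.45 = 6917.3
  Webcam: 13 * 55.84 = 725.92
Grand total = 5595.55 + 8336.35 + 6917.3 + 725.92 = 21575.12

ANSWER: 21575.12


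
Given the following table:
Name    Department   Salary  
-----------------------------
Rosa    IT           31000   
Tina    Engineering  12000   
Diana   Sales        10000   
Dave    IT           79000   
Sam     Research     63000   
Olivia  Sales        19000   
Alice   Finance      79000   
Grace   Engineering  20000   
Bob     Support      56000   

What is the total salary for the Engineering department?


Engineering department members:
  Tina: 12000
  Grace: 20000
Total = 12000 + 20000 = 32000

ANSWER: 32000


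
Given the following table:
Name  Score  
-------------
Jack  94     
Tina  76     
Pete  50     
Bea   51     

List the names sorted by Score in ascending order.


Sorting by Score (ascending):
  Pete: 50
  Bea: 51
  Tina: 76
  Jack: 94


ANSWER: Pete, Bea, Tina, Jack


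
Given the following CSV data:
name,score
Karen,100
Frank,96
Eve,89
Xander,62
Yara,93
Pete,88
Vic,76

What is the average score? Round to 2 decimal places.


Scores: 100, 96, 89, 62, 93, 88, 76
Sum = 604
Count = 7
Average = 604 / 7 = 86.29

ANSWER: 86.29


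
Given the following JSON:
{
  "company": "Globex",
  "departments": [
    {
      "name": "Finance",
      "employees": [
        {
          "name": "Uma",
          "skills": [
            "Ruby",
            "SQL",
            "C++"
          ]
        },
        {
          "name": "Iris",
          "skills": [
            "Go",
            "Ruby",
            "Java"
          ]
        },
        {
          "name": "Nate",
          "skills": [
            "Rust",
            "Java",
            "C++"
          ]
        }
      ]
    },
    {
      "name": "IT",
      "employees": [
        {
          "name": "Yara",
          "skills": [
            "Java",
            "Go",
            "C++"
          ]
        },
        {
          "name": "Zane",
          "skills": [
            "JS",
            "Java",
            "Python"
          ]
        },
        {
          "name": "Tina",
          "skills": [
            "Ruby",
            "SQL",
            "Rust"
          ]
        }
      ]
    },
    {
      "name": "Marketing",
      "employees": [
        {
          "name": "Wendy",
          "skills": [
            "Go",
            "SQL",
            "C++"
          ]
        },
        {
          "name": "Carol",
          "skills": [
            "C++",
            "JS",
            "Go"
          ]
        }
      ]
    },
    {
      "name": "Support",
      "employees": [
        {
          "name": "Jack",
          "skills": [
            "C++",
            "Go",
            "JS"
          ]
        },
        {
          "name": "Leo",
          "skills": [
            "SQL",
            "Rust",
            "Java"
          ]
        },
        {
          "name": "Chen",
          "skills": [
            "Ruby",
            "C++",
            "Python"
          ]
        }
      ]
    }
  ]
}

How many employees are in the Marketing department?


Path: departments[2].employees
Count: 2

ANSWER: 2


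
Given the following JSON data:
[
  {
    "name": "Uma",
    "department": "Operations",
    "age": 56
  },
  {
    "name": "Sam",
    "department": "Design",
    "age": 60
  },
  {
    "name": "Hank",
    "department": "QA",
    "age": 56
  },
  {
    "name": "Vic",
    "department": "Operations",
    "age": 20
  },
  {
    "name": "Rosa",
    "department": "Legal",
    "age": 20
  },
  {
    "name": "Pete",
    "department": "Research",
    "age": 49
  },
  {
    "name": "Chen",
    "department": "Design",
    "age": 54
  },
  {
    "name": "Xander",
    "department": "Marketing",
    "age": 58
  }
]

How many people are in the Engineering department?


Scanning records for department = Engineering
  No matches found
Count: 0

ANSWER: 0


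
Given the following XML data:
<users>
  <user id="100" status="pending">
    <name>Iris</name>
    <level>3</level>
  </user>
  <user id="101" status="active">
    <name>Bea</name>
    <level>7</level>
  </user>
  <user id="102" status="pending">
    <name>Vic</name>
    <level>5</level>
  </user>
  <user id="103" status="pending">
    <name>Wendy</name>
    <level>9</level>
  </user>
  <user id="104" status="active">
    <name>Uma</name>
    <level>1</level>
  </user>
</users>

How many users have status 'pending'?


Counting users with status='pending':
  Iris (id=100) -> MATCH
  Vic (id=102) -> MATCH
  Wendy (id=103) -> MATCH
Count: 3

ANSWER: 3


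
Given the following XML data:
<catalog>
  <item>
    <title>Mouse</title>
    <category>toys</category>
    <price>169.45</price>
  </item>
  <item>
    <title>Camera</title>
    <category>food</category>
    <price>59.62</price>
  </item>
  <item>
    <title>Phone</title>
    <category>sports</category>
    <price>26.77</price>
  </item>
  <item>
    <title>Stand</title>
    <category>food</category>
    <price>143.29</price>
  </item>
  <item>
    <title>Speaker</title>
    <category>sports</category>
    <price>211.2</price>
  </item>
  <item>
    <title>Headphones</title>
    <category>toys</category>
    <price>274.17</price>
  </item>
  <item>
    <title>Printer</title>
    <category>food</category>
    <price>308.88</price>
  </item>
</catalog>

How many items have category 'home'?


Scanning <item> elements for <category>home</category>:
Count: 0

ANSWER: 0


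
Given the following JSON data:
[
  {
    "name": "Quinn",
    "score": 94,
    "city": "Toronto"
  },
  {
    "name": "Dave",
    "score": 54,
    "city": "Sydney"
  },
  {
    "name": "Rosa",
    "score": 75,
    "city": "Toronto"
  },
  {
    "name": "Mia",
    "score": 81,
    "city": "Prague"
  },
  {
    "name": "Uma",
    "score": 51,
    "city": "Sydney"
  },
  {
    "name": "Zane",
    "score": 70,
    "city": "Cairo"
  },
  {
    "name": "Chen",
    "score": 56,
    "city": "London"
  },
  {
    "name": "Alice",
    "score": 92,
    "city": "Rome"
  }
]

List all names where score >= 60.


Filtering records where score >= 60:
  Quinn (score=94) -> YES
  Dave (score=54) -> no
  Rosa (score=75) -> YES
  Mia (score=81) -> YES
  Uma (score=51) -> no
  Zane (score=70) -> YES
  Chen (score=56) -> no
  Alice (score=92) -> YES


ANSWER: Quinn, Rosa, Mia, Zane, Alice


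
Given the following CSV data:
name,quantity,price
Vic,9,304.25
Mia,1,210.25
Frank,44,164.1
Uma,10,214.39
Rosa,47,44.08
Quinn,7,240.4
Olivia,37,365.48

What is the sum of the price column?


Values in 'price' column:
  Row 1: 304.25
  Row 2: 210.25
  Row 3: 164.1
  Row 4: 214.39
  Row 5: 44.08
  Row 6: 240.4
  Row 7: 365.48
Sum = 304.25 + 210.25 + 164.1 + 214.39 + 44.08 + 240.4 + 365.48 = 1542.95

ANSWER: 1542.95


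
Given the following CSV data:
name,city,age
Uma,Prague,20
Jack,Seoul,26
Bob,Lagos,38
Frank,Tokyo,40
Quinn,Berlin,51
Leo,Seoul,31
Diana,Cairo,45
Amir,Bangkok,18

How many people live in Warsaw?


Scanning city column for 'Warsaw':
Total matches: 0

ANSWER: 0


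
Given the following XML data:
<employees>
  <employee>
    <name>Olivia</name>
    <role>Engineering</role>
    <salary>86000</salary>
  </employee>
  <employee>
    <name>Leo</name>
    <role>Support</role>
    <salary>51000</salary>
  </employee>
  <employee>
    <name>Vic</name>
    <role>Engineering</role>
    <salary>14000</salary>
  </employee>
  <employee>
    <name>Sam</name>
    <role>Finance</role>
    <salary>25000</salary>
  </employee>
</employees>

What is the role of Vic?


Searching for <employee> with <name>Vic</name>
Found at position 3
<role>Engineering</role>

ANSWER: Engineering


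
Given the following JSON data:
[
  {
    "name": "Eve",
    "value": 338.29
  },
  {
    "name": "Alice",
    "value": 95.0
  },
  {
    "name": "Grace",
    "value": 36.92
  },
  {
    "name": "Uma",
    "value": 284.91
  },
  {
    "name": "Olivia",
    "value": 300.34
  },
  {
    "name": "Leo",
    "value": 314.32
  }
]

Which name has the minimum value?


Comparing values:
  Eve: 338.29
  Alice: 95.0
  Grace: 36.92
  Uma: 284.91
  Olivia: 300.34
  Leo: 314.32
Minimum: Grace (36.92)

ANSWER: Grace


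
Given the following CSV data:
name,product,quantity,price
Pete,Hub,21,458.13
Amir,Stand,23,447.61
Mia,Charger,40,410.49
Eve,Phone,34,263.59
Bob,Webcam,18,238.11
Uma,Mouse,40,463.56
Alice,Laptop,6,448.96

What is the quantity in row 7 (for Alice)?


Row 7: Alice
Column 'quantity' = 6

ANSWER: 6


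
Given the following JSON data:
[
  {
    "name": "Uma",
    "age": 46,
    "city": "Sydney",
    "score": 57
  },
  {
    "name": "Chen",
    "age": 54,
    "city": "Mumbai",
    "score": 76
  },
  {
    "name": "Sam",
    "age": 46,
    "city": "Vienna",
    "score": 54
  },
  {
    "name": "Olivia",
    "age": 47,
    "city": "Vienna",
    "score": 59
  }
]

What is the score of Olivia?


Looking up record where name = Olivia
Record index: 3
Field 'score' = 59

ANSWER: 59


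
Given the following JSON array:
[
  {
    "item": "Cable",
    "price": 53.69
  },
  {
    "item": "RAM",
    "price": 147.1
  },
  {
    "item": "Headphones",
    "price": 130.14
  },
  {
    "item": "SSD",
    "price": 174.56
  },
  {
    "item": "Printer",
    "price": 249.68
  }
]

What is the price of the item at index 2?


Array index 2 -> Headphones
price = 130.14

ANSWER: 130.14


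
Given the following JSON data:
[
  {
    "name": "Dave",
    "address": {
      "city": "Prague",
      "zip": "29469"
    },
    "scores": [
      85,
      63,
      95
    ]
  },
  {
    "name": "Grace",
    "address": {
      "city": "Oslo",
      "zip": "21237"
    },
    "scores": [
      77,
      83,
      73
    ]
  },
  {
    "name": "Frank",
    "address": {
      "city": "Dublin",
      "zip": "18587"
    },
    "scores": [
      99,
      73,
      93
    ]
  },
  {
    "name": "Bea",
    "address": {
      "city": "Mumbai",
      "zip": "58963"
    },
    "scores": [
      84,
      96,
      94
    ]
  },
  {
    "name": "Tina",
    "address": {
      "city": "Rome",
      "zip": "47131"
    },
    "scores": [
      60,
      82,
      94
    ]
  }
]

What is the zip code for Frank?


Path: records[2].address.zip
Value: 18587

ANSWER: 18587


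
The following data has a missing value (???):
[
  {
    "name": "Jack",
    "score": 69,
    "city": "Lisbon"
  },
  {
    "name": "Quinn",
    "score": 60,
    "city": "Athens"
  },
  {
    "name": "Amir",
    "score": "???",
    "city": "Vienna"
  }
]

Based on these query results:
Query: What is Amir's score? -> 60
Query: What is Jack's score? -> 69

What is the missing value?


The missing value is Amir's score
From query: Amir's score = 60

ANSWER: 60


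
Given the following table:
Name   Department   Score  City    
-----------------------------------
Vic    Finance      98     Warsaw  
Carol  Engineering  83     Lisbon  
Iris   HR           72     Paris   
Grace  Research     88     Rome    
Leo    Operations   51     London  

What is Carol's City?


Row 2: Carol
City = Lisbon

ANSWER: Lisbon


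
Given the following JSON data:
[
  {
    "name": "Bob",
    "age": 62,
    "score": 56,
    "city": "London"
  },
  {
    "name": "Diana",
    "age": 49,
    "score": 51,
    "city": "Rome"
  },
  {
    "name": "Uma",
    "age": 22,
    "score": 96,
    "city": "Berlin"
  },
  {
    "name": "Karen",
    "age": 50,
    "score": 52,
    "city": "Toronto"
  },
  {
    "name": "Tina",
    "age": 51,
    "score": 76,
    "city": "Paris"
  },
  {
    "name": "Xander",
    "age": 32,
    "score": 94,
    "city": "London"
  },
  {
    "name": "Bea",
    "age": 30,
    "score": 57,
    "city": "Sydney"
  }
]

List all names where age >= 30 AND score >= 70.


Checking both conditions:
  Bob (age=62, score=56) -> no
  Diana (age=49, score=51) -> no
  Uma (age=22, score=96) -> no
  Karen (age=50, score=52) -> no
  Tina (age=51, score=76) -> YES
  Xander (age=32, score=94) -> YES
  Bea (age=30, score=57) -> no


ANSWER: Tina, Xander


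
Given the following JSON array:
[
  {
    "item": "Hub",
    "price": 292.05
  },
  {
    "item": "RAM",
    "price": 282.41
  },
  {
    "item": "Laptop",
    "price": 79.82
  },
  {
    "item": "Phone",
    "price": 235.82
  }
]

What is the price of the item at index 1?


Array index 1 -> RAM
price = 282.41

ANSWER: 282.41


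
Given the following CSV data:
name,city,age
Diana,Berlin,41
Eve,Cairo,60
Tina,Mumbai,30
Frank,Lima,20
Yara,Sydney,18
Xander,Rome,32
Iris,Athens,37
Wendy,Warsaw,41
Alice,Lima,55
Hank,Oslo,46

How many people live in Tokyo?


Scanning city column for 'Tokyo':
Total matches: 0

ANSWER: 0


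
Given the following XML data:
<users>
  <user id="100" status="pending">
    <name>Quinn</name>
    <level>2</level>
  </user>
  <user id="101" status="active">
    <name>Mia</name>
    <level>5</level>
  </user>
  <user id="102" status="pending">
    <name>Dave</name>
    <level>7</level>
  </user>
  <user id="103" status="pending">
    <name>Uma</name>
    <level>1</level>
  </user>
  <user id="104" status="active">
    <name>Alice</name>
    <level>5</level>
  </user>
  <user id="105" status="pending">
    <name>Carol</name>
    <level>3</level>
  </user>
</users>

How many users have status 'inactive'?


Counting users with status='inactive':
Count: 0

ANSWER: 0


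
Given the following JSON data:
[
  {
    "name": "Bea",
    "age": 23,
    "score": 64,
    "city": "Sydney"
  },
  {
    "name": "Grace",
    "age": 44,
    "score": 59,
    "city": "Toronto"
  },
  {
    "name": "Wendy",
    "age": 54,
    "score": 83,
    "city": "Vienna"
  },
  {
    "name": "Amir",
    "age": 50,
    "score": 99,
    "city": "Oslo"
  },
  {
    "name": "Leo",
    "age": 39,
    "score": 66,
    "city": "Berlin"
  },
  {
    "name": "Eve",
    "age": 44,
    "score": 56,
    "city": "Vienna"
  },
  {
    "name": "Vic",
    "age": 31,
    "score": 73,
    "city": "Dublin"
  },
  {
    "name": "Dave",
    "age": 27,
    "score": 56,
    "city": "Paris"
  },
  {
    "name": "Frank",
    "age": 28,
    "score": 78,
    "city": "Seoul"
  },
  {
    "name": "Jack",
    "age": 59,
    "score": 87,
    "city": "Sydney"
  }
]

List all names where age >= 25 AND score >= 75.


Checking both conditions:
  Bea (age=23, score=64) -> no
  Grace (age=44, score=59) -> no
  Wendy (age=54, score=83) -> YES
  Amir (age=50, score=99) -> YES
  Leo (age=39, score=66) -> no
  Eve (age=44, score=56) -> no
  Vic (age=31, score=73) -> no
  Dave (age=27, score=56) -> no
  Frank (age=28, score=78) -> YES
  Jack (age=59, score=87) -> YES


ANSWER: Wendy, Amir, Frank, Jack


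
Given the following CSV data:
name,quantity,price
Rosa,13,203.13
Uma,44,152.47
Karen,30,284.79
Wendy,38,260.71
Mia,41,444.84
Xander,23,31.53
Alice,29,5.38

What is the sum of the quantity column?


Values in 'quantity' column:
  Row 1: 13
  Row 2: 44
  Row 3: 30
  Row 4: 38
  Row 5: 41
  Row 6: 23
  Row 7: 29
Sum = 13 + 44 + 30 + 38 + 41 + 23 + 29 = 218

ANSWER: 218


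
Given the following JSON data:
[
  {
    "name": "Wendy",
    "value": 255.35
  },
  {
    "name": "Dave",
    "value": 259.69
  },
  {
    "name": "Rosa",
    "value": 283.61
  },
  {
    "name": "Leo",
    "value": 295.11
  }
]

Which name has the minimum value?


Comparing values:
  Wendy: 255.35
  Dave: 259.69
  Rosa: 283.61
  Leo: 295.11
Minimum: Wendy (255.35)

ANSWER: Wendy


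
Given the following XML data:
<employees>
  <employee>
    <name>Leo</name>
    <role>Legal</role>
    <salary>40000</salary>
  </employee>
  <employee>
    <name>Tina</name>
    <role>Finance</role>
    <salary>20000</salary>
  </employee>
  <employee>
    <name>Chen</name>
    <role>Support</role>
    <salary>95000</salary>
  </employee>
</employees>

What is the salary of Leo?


Searching for <employee> with <name>Leo</name>
Found at position 1
<salary>40000</salary>

ANSWER: 40000


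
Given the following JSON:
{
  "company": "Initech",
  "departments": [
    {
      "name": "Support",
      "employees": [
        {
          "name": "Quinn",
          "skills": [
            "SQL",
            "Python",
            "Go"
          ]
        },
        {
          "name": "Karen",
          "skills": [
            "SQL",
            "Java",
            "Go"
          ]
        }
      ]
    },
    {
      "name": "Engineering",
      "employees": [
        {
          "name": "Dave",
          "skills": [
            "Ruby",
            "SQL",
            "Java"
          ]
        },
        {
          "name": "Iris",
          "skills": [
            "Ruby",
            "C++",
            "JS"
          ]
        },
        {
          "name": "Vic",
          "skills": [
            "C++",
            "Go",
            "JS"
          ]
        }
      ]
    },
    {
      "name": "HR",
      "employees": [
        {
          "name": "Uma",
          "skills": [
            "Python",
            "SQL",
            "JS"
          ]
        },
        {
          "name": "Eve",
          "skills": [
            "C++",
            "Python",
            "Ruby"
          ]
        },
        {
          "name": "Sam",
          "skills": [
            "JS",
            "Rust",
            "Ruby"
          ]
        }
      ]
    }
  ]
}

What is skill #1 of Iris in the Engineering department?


Path: departments[1].employees[1].skills[0]
Value: Ruby

ANSWER: Ruby


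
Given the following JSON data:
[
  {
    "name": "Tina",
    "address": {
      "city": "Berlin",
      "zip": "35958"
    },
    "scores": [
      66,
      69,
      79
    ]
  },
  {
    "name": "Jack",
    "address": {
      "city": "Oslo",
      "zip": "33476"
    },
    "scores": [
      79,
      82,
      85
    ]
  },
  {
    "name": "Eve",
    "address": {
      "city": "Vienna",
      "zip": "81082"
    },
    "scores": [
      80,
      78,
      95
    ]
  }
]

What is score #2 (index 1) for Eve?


Path: records[2].scores[1]
Value: 78

ANSWER: 78


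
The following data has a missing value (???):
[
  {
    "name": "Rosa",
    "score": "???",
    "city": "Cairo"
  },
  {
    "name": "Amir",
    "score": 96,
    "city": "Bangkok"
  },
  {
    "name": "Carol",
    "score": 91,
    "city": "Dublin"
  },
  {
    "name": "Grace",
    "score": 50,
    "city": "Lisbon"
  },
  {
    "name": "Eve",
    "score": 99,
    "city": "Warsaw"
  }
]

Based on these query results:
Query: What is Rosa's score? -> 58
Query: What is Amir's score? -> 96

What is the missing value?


The missing value is Rosa's score
From query: Rosa's score = 58

ANSWER: 58


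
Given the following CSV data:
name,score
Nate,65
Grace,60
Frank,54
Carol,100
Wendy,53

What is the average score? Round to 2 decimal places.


Scores: 65, 60, 54, 100, 53
Sum = 332
Count = 5
Average = 332 / 5 = 66.40

ANSWER: 66.40


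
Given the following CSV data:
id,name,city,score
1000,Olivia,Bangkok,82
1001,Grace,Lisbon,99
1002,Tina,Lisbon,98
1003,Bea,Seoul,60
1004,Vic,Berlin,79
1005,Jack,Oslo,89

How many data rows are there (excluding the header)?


Counting rows (excluding header):
Header: id,name,city,score
Data rows: 6

ANSWER: 6


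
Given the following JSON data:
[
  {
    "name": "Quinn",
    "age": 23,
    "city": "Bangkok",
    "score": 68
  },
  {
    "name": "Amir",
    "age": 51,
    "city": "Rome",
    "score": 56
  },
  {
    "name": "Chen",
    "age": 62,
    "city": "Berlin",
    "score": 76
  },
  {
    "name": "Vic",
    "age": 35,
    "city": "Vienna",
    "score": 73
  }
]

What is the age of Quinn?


Looking up record where name = Quinn
Record index: 0
Field 'age' = 23

ANSWER: 23


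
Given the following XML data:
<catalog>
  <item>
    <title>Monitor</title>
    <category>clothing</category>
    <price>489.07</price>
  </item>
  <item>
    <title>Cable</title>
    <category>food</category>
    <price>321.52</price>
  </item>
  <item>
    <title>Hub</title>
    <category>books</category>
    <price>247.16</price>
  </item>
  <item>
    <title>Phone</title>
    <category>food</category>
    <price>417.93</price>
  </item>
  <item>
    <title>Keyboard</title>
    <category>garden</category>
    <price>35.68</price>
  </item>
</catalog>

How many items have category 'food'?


Scanning <item> elements for <category>food</category>:
  Item 2: Cable -> MATCH
  Item 4: Phone -> MATCH
Count: 2

ANSWER: 2


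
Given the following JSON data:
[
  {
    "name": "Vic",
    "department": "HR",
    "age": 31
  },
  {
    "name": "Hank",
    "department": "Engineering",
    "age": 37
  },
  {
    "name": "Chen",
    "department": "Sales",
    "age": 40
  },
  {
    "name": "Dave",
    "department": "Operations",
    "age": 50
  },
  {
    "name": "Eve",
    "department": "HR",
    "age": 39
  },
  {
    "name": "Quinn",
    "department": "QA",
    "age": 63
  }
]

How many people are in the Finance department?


Scanning records for department = Finance
  No matches found
Count: 0

ANSWER: 0


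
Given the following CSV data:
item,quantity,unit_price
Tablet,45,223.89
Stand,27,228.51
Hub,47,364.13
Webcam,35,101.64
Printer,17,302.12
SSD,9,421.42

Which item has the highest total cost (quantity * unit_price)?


Computing row totals:
  Tablet: 10075.05
  Stand: 6169.77
  Hub: 17114.11
  Webcam: 3557.4
  Printer: 5136.04
  SSD: 3792.78
Maximum: Hub (17114.11)

ANSWER: Hub


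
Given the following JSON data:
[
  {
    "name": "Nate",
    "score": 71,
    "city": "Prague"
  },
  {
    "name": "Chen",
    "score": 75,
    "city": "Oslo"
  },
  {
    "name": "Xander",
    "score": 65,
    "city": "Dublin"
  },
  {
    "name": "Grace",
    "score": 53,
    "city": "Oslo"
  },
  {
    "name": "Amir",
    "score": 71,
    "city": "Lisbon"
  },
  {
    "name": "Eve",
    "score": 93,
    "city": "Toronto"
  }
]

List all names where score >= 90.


Filtering records where score >= 90:
  Nate (score=71) -> no
  Chen (score=75) -> no
  Xander (score=65) -> no
  Grace (score=53) -> no
  Amir (score=71) -> no
  Eve (score=93) -> YES


ANSWER: Eve


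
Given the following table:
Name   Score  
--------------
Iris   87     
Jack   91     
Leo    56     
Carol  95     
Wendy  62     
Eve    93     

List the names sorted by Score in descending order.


Sorting by Score (descending):
  Carol: 95
  Eve: 93
  Jack: 91
  Iris: 87
  Wendy: 62
  Leo: 56


ANSWER: Carol, Eve, Jack, Iris, Wendy, Leo


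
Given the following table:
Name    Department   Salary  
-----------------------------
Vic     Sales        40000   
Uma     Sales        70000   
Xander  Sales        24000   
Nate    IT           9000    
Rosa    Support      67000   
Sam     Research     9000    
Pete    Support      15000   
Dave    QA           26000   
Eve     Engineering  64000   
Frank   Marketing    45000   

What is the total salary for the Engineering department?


Engineering department members:
  Eve: 64000
Total = 64000 = 64000

ANSWER: 64000


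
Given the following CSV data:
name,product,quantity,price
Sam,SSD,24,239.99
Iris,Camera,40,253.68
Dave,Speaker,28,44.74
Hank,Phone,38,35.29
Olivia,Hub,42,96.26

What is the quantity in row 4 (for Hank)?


Row 4: Hank
Column 'quantity' = 38

ANSWER: 38


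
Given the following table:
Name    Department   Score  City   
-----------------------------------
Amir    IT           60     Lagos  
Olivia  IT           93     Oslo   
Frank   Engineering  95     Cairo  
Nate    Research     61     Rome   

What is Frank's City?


Row 3: Frank
City = Cairo

ANSWER: Cairo


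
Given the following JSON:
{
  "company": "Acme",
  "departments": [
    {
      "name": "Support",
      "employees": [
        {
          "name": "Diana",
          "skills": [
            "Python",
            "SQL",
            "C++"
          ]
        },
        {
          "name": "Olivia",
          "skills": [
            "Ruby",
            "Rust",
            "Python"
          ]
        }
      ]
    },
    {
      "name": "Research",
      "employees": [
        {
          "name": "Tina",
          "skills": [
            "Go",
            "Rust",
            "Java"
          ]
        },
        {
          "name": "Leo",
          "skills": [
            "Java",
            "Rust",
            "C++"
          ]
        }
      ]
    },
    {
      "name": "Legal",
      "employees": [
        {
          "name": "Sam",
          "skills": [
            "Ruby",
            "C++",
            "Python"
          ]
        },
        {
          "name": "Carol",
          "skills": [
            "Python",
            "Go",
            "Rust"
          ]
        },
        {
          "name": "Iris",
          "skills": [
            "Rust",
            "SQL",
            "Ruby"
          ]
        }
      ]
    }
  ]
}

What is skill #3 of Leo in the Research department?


Path: departments[1].employees[1].skills[2]
Value: C++

ANSWER: C++


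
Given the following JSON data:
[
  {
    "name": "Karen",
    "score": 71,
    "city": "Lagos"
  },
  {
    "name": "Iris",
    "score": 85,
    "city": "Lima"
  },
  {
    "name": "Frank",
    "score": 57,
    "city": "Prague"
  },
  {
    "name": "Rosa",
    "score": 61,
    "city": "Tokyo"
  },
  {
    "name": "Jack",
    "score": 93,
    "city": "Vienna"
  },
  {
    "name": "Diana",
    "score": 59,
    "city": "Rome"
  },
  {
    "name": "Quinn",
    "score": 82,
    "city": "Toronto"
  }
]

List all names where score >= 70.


Filtering records where score >= 70:
  Karen (score=71) -> YES
  Iris (score=85) -> YES
  Frank (score=57) -> no
  Rosa (score=61) -> no
  Jack (score=93) -> YES
  Diana (score=59) -> no
  Quinn (score=82) -> YES


ANSWER: Karen, Iris, Jack, Quinn


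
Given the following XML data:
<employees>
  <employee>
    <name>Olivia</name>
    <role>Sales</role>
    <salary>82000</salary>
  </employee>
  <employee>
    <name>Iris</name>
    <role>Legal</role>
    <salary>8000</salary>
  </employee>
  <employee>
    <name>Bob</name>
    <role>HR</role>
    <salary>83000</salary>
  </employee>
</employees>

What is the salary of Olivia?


Searching for <employee> with <name>Olivia</name>
Found at position 1
<salary>82000</salary>

ANSWER: 82000


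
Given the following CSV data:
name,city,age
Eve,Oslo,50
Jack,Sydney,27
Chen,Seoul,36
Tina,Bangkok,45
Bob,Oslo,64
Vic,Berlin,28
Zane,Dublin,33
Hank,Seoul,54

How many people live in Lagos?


Scanning city column for 'Lagos':
Total matches: 0

ANSWER: 0


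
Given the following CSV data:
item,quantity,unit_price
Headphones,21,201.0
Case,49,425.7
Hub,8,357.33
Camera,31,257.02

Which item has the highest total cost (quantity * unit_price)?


Computing row totals:
  Headphones: 4221.0
  Case: 20859.3
  Hub: 2858.64
  Camera: 7967.62
Maximum: Case (20859.3)

ANSWER: Case


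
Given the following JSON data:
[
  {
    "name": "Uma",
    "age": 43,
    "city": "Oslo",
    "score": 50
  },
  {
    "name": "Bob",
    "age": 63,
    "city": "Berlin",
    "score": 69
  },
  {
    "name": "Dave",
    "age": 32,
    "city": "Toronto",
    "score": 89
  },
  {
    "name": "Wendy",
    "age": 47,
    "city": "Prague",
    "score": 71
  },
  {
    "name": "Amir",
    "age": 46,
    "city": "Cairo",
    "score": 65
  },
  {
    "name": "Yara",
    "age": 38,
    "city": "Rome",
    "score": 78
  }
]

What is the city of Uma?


Looking up record where name = Uma
Record index: 0
Field 'city' = Oslo

ANSWER: Oslo


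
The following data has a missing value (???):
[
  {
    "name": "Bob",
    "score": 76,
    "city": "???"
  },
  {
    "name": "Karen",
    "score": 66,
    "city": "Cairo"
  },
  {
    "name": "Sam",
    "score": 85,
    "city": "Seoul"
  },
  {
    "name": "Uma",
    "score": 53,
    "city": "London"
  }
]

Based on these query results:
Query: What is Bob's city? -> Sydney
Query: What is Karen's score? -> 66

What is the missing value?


The missing value is Bob's city
From query: Bob's city = Sydney

ANSWER: Sydney
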